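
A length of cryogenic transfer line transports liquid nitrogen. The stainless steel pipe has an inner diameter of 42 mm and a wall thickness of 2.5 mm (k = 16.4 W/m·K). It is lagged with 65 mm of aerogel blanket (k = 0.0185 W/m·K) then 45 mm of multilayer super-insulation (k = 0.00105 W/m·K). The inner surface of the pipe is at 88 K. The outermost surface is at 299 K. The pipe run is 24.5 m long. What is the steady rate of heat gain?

Cylindrical conduction, so R = ln(r₂/r₁)/(2πkL) per layer, in series:
R_stainless steel pipe wall = ln(23.5/21)/(2π×16.4×24.5) = 4.455×10^-5 K/W
R_aerogel blanket = ln(88.5/23.5)/(2π×0.0185×24.5) = 0.4656 K/W
R_multilayer super-insulation = ln(133.5/88.5)/(2π×0.00105×24.5) = 2.543 K/W
R_total = 3.009 K/W
Q = ΔT/R_total = 211/3.009

Q ≈ 70.1 W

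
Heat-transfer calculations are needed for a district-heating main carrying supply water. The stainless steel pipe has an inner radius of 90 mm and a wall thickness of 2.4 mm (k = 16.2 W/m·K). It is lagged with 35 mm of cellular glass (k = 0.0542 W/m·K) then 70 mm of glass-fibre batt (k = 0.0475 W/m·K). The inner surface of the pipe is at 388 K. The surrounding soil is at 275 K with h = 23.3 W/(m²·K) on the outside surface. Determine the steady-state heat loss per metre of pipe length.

Radial resistances (cylindrical: R_cond = ln(r_o/r_i)/(2πkL), R_conv = 1/(h·2πrL)):
R_stainless steel pipe wall = ln(92.4/90)/(2π×16.2×1) = 2.586×10^-4 K/W
R_cellular glass = ln(127.4/92.4)/(2π×0.0542×1) = 0.9432 K/W
R_glass-fibre batt = ln(197.4/127.4)/(2π×0.0475×1) = 1.467 K/W
R_outer film = 1/(h_o·2πr_oL) = 1/(23.3×2π×0.1974×1) = 0.0346 K/W
R_total = 2.445 K/W
Q = ΔT/R_total = 113/2.445

q′ ≈ 46.2 W/m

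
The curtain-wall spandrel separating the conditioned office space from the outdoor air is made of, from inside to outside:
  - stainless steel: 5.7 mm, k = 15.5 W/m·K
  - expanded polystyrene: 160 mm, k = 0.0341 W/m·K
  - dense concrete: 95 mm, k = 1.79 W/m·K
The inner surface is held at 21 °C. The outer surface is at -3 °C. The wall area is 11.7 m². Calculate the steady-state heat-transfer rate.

Model the wall as resistances in series:
R_stainless steel = L/(kA) = 0.0057/(15.5×11.7) = 3.143×10^-5 K/W
R_expanded polystyrene = L/(kA) = 0.16/(0.0341×11.7) = 0.401 K/W
R_dense concrete = L/(kA) = 0.095/(1.79×11.7) = 0.004536 K/W
R_total = 0.4056 K/W
Q = ΔT / R_total = 24 / 0.4056

Q ≈ 59.2 W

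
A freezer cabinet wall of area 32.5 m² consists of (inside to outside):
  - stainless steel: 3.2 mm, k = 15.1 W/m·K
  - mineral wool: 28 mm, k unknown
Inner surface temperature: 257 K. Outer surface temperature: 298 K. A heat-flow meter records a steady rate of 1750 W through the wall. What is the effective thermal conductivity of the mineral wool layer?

Thermal resistances in series:
R_stainless steel = L/(kA) = 0.0032/(15.1×32.5) = 6.521×10^-6 K/W
Sum of known resistances R_other = 6.521×10^-6 K/W
Total R = ΔT/Q = 41/1750 = 0.02343 K/W
R_mineral wool = R_total − R_other = 0.02342 K/W
k = L/(R·A) = 0.028/(0.02342×32.5)

k ≈ 0.0368 W/(m·K)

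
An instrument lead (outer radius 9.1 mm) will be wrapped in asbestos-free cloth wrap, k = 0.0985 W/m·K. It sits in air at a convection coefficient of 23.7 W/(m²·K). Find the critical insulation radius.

r_cr ≈ 4.16 mm

For a cylinder r_cr = k/h = 0.0985/23.7
r_cr = 4.16 mm; since the bare radius (9.1 mm) is above r_cr, any added insulation will reduce heat loss.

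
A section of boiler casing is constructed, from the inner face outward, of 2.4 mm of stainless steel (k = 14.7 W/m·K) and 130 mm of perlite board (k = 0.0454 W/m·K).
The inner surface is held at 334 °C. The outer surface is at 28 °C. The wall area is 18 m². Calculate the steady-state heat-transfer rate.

Q ≈ 1920 W

Treating each layer as a thermal resistance in series:
R_stainless steel = L/(kA) = 0.0024/(14.7×18) = 9.07×10^-6 K/W
R_perlite board = L/(kA) = 0.13/(0.0454×18) = 0.1591 K/W
R_total = 0.1591 K/W
Q = ΔT / R_total = 306 / 0.1591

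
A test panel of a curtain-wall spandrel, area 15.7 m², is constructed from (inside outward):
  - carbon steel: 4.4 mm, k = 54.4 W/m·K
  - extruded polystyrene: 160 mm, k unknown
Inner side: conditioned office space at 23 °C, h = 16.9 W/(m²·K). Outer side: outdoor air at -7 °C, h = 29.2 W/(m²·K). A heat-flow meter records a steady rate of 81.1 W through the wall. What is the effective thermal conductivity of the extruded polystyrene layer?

k ≈ 0.028 W/(m·K)

Thermal resistances in series:
R_inner film = 1/(h_i·A) = 1/(16.9×15.7) = 0.003769 K/W
R_carbon steel = L/(kA) = 0.0044/(54.4×15.7) = 5.152×10^-6 K/W
R_outer film = 1/(h_o·A) = 1/(29.2×15.7) = 0.002181 K/W
Sum of known resistances R_other = 0.005955 K/W
Total R = ΔT/Q = 30/81.1 = 0.3699 K/W
R_extruded polystyrene = R_total − R_other = 0.364 K/W
k = L/(R·A) = 0.16/(0.364×15.7)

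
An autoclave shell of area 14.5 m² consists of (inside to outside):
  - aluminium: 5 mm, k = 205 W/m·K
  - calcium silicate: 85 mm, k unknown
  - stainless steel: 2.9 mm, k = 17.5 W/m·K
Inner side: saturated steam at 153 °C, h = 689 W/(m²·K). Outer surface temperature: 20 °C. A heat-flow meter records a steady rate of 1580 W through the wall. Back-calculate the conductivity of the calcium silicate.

Using the resistance-network approach (series):
R_inner film = 1/(h_i·A) = 1/(689×14.5) = 1.001×10^-4 K/W
R_aluminium = L/(kA) = 0.005/(205×14.5) = 1.682×10^-6 K/W
R_stainless steel = L/(kA) = 0.0029/(17.5×14.5) = 1.143×10^-5 K/W
Sum of known resistances R_other = 1.132×10^-4 K/W
Total R = ΔT/Q = 133/1580 = 0.08418 K/W
R_calcium silicate = R_total − R_other = 0.08406 K/W
k = L/(R·A) = 0.085/(0.08406×14.5)

k ≈ 0.0697 W/(m·K)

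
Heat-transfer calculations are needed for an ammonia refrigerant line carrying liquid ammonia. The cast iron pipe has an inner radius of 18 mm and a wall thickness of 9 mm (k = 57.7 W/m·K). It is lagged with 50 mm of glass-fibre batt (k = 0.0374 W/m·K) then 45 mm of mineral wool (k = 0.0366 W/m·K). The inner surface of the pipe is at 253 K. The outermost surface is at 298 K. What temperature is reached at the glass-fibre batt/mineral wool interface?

T ≈ 284 K

Cylindrical conduction, so R = ln(r₂/r₁)/(2πkL) per layer, in series:
R_cast iron pipe wall = ln(27/18)/(2π×57.7×1) = 0.001118 K/W
R_glass-fibre batt = ln(77/27)/(2π×0.0374×1) = 4.46 K/W
R_mineral wool = ln(122/77)/(2π×0.0366×1) = 2.001 K/W
R_total = 6.462 K/W
Q = ΔT/R_total = 45/6.462
Q = 6.96 W/m
T_interface = T_inner + Q·ΣR(inner→interface) = 253 + 6.96×4.461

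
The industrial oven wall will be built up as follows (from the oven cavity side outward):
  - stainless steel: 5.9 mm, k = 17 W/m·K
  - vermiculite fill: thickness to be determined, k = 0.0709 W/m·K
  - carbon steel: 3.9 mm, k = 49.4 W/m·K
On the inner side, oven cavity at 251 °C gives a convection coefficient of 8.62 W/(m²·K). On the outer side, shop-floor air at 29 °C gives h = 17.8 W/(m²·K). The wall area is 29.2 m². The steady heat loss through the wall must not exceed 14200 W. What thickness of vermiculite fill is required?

Thermal resistances in series:
R_inner film = 1/(h_i·A) = 1/(8.62×29.2) = 0.003973 K/W
R_stainless steel = L/(kA) = 0.0059/(17×29.2) = 1.189×10^-5 K/W
R_carbon steel = L/(kA) = 0.0039/(49.4×29.2) = 2.704×10^-6 K/W
R_outer film = 1/(h_o·A) = 1/(17.8×29.2) = 0.001924 K/W
Sum of the known resistances R_other = 0.005911 K/W
Required total resistance R_tot = ΔT/Q_allow = 222/14200 = 0.01563 K/W
R_vermiculite fill = R_tot − R_other = 0.009722 K/W
L = R·k·A = 0.009722×0.0709×29.2

L ≈ 20.1 mm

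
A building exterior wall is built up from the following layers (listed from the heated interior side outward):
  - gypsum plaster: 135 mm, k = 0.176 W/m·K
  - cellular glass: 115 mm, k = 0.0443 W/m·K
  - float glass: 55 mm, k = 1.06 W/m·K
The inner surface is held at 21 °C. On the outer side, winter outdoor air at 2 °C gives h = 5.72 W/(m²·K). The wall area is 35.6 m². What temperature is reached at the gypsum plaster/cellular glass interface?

Using the resistance-network approach (series):
R_gypsum plaster = L/(kA) = 0.135/(0.176×35.6) = 0.02155 K/W
R_cellular glass = L/(kA) = 0.115/(0.0443×35.6) = 0.07292 K/W
R_float glass = L/(kA) = 0.055/(1.06×35.6) = 0.001457 K/W
R_outer film = 1/(h_o·A) = 1/(5.72×35.6) = 0.004911 K/W
R_total = 0.1008 K/W;  Q = ΔT/R_total = 19/0.1008 = 188.4 W
T_interface = T_inner − Q·ΣR(inner→interface) = 21 − 188×0.02155

T ≈ 16.9 °C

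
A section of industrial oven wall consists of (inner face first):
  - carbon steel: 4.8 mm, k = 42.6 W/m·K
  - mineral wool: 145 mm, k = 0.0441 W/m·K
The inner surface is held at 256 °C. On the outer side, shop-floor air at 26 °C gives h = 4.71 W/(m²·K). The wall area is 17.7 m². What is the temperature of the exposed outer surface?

T ≈ 40 °C

Treating each layer as a thermal resistance in series:
R_carbon steel = L/(kA) = 0.0048/(42.6×17.7) = 6.366×10^-6 K/W
R_mineral wool = L/(kA) = 0.145/(0.0441×17.7) = 0.1858 K/W
R_outer film = 1/(h_o·A) = 1/(4.71×17.7) = 0.012 K/W
R_total = 0.1978 K/W;  Q = ΔT/R_total = 230/0.1978 = 1163 W
T_interface = T_inner − Q·ΣR(inner→interface) = 256 − 1160×0.1858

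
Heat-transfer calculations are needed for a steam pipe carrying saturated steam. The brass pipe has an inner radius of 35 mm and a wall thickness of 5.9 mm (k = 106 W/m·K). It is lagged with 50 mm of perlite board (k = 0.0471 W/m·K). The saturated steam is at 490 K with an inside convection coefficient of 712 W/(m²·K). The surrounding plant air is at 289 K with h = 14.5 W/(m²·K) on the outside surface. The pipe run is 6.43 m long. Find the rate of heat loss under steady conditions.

Q ≈ 457 W

Cylindrical conduction, so R = ln(r₂/r₁)/(2πkL) per layer, in series:
R_inner film = 1/(h_i·2πr₁L) = 1/(712×2π×0.035×6.43) = 9.933×10^-4 K/W
R_brass pipe wall = ln(40.9/35)/(2π×106×6.43) = 3.638×10^-5 K/W
R_perlite board = ln(90.9/40.9)/(2π×0.0471×6.43) = 0.4197 K/W
R_outer film = 1/(h_o·2πr_oL) = 1/(14.5×2π×0.0909×6.43) = 0.01878 K/W
R_total = 0.4395 K/W
Q = ΔT/R_total = 201/0.4395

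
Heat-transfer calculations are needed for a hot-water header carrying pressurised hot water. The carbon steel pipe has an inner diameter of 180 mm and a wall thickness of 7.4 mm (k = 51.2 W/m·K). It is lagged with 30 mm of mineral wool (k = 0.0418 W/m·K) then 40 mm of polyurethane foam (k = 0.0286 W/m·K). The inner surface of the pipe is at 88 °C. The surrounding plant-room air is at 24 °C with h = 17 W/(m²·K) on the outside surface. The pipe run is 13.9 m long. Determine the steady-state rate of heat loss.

Q ≈ 342 W

Cylindrical conduction, so R = ln(r₂/r₁)/(2πkL) per layer, in series:
R_carbon steel pipe wall = ln(97.4/90)/(2π×51.2×13.9) = 1.767×10^-5 K/W
R_mineral wool = ln(127.4/97.4)/(2π×0.0418×13.9) = 0.07355 K/W
R_polyurethane foam = ln(167.4/127.4)/(2π×0.0286×13.9) = 0.1093 K/W
R_outer film = 1/(h_o·2πr_oL) = 1/(17×2π×0.1674×13.9) = 0.004023 K/W
R_total = 0.1869 K/W
Q = ΔT/R_total = 64/0.1869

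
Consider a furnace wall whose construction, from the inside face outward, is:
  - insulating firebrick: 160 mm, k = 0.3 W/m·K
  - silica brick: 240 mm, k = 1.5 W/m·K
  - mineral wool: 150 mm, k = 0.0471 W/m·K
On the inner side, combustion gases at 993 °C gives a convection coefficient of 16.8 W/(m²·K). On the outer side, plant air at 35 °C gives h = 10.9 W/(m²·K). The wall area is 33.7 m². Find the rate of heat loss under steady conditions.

Q ≈ 8010 W

Thermal resistances in series:
R_inner film = 1/(h_i·A) = 1/(16.8×33.7) = 0.001766 K/W
R_insulating firebrick = L/(kA) = 0.16/(0.3×33.7) = 0.01583 K/W
R_silica brick = L/(kA) = 0.24/(1.5×33.7) = 0.004748 K/W
R_mineral wool = L/(kA) = 0.15/(0.0471×33.7) = 0.0945 K/W
R_outer film = 1/(h_o·A) = 1/(10.9×33.7) = 0.002722 K/W
R_total = 0.1196 K/W
Q = ΔT / R_total = 958 / 0.1196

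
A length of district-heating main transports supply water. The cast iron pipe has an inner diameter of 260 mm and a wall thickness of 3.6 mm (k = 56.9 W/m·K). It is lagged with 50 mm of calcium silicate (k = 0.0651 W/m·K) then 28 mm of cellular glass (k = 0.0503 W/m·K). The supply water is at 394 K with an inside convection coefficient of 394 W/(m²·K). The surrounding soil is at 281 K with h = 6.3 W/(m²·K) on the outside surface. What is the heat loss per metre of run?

q′ ≈ 83.8 W/m

Cylindrical conduction, so R = ln(r₂/r₁)/(2πkL) per layer, in series:
R_inner film = 1/(h_i·2πr₁L) = 1/(394×2π×0.13×1) = 0.003107 K/W
R_cast iron pipe wall = ln(133.6/130)/(2π×56.9×1) = 7.641×10^-5 K/W
R_calcium silicate = ln(183.6/133.6)/(2π×0.0651×1) = 0.7772 K/W
R_cellular glass = ln(211.6/183.6)/(2π×0.0503×1) = 0.4491 K/W
R_outer film = 1/(h_o·2πr_oL) = 1/(6.3×2π×0.2116×1) = 0.1194 K/W
R_total = 1.349 K/W
Q = ΔT/R_total = 113/1.349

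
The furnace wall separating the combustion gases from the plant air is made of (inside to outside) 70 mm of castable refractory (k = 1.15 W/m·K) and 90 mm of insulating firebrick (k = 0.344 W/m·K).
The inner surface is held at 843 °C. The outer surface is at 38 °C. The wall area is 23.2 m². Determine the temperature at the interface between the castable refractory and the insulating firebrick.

T ≈ 691 °C

Thermal resistances in series:
R_castable refractory = L/(kA) = 0.07/(1.15×23.2) = 0.002624 K/W
R_insulating firebrick = L/(kA) = 0.09/(0.344×23.2) = 0.01128 K/W
R_total = 0.0139 K/W;  Q = ΔT/R_total = 805/0.0139 = 57910 W
T_interface = T_inner − Q·ΣR(inner→interface) = 843 − 57900×0.002624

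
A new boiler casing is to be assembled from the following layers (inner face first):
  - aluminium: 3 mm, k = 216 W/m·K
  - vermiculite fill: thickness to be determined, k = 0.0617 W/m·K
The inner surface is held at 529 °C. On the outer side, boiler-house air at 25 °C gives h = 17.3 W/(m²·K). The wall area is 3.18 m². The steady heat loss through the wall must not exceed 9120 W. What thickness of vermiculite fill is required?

Model the wall as resistances in series:
R_aluminium = L/(kA) = 0.003/(216×3.18) = 4.368×10^-6 K/W
R_outer film = 1/(h_o·A) = 1/(17.3×3.18) = 0.01818 K/W
Sum of the known resistances R_other = 0.01818 K/W
Required total resistance R_tot = ΔT/Q_allow = 504/9120 = 0.05526 K/W
R_vermiculite fill = R_tot − R_other = 0.03708 K/W
L = R·k·A = 0.03708×0.0617×3.18

L ≈ 7.28 mm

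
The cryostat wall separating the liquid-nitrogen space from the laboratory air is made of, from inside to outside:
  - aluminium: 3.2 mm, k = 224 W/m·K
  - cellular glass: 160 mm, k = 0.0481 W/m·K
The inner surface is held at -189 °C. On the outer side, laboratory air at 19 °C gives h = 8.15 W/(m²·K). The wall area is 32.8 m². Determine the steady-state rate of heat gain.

Q ≈ 1980 W

Using the resistance-network approach (series):
R_aluminium = L/(kA) = 0.0032/(224×32.8) = 4.355×10^-7 K/W
R_cellular glass = L/(kA) = 0.16/(0.0481×32.8) = 0.1014 K/W
R_outer film = 1/(h_o·A) = 1/(8.15×32.8) = 0.003741 K/W
R_total = 0.1052 K/W
Q = ΔT / R_total = 208 / 0.1052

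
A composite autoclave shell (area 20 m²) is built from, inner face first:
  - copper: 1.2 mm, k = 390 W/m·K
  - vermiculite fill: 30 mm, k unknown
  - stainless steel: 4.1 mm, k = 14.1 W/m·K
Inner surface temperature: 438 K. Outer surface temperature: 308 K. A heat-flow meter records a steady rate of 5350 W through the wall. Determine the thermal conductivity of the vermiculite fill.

k ≈ 0.0618 W/(m·K)

Thermal resistances in series:
R_copper = L/(kA) = 0.0012/(390×20) = 1.538×10^-7 K/W
R_stainless steel = L/(kA) = 0.0041/(14.1×20) = 1.454×10^-5 K/W
Sum of known resistances R_other = 1.469×10^-5 K/W
Total R = ΔT/Q = 130/5350 = 0.0243 K/W
R_vermiculite fill = R_total − R_other = 0.02428 K/W
k = L/(R·A) = 0.03/(0.02428×20)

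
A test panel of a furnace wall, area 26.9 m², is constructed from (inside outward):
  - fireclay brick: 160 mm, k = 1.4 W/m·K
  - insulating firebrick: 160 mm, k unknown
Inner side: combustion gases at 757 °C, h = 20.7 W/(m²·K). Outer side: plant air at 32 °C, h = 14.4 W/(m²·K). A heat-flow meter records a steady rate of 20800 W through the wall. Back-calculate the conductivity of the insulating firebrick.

k ≈ 0.227 W/(m·K)

Model the wall as resistances in series:
R_inner film = 1/(h_i·A) = 1/(20.7×26.9) = 0.001796 K/W
R_fireclay brick = L/(kA) = 0.16/(1.4×26.9) = 0.004249 K/W
R_outer film = 1/(h_o·A) = 1/(14.4×26.9) = 0.002582 K/W
Sum of known resistances R_other = 0.008626 K/W
Total R = ΔT/Q = 725/20800 = 0.03486 K/W
R_insulating firebrick = R_total − R_other = 0.02623 K/W
k = L/(R·A) = 0.16/(0.02623×26.9)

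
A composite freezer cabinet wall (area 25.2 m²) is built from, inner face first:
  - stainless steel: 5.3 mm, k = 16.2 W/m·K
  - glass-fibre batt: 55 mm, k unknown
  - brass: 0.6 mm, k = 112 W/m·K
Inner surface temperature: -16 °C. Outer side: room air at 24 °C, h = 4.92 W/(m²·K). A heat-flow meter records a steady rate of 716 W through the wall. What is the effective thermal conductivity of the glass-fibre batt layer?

k ≈ 0.0457 W/(m·K)

Using the resistance-network approach (series):
R_stainless steel = L/(kA) = 0.0053/(16.2×25.2) = 1.298×10^-5 K/W
R_brass = L/(kA) = 0.0006/(112×25.2) = 2.126×10^-7 K/W
R_outer film = 1/(h_o·A) = 1/(4.92×25.2) = 0.008066 K/W
Sum of known resistances R_other = 0.008079 K/W
Total R = ΔT/Q = 40/716 = 0.05587 K/W
R_glass-fibre batt = R_total − R_other = 0.04779 K/W
k = L/(R·A) = 0.055/(0.04779×25.2)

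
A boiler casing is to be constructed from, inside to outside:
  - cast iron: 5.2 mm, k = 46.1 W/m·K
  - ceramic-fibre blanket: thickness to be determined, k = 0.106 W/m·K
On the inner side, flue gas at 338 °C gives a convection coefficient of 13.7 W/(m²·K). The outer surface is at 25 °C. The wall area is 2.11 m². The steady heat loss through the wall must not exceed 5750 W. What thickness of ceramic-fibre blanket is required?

Treating each layer as a thermal resistance in series:
R_inner film = 1/(h_i·A) = 1/(13.7×2.11) = 0.03459 K/W
R_cast iron = L/(kA) = 0.0052/(46.1×2.11) = 5.346×10^-5 K/W
Sum of the known resistances R_other = 0.03465 K/W
Required total resistance R_tot = ΔT/Q_allow = 313/5750 = 0.05443 K/W
R_ceramic-fibre blanket = R_tot − R_other = 0.01979 K/W
L = R·k·A = 0.01979×0.106×2.11

L ≈ 4.43 mm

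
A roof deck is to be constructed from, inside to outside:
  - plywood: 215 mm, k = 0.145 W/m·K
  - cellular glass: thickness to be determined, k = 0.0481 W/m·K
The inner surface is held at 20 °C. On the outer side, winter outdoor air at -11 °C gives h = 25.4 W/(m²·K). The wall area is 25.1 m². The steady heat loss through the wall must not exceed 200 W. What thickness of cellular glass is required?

Treating each layer as a thermal resistance in series:
R_plywood = L/(kA) = 0.215/(0.145×25.1) = 0.05907 K/W
R_outer film = 1/(h_o·A) = 1/(25.4×25.1) = 0.001569 K/W
Sum of the known resistances R_other = 0.06064 K/W
Required total resistance R_tot = ΔT/Q_allow = 31/200 = 0.155 K/W
R_cellular glass = R_tot − R_other = 0.09436 K/W
L = R·k·A = 0.09436×0.0481×25.1

L ≈ 114 mm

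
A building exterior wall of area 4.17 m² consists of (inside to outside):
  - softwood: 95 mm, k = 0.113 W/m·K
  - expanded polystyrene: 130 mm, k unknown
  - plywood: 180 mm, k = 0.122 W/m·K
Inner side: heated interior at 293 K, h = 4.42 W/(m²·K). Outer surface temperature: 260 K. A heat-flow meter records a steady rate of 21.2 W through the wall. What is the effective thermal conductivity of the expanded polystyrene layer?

Model the wall as resistances in series:
R_inner film = 1/(h_i·A) = 1/(4.42×4.17) = 0.05426 K/W
R_softwood = L/(kA) = 0.095/(0.113×4.17) = 0.2016 K/W
R_plywood = L/(kA) = 0.18/(0.122×4.17) = 0.3538 K/W
Sum of known resistances R_other = 0.6097 K/W
Total R = ΔT/Q = 33/21.2 = 1.557 K/W
R_expanded polystyrene = R_total − R_other = 0.9469 K/W
k = L/(R·A) = 0.13/(0.9469×4.17)

k ≈ 0.0329 W/(m·K)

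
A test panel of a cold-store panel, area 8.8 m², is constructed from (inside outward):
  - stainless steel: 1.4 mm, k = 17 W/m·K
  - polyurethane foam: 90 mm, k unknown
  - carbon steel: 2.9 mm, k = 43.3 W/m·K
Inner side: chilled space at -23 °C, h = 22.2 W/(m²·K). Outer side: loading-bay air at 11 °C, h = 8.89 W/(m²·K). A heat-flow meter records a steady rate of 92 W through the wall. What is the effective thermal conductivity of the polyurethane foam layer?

k ≈ 0.0291 W/(m·K)

Series thermal resistances:
R_inner film = 1/(h_i·A) = 1/(22.2×8.8) = 0.005119 K/W
R_stainless steel = L/(kA) = 0.0014/(17×8.8) = 9.358×10^-6 K/W
R_carbon steel = L/(kA) = 0.0029/(43.3×8.8) = 7.611×10^-6 K/W
R_outer film = 1/(h_o·A) = 1/(8.89×8.8) = 0.01278 K/W
Sum of known resistances R_other = 0.01792 K/W
Total R = ΔT/Q = 34/92 = 0.3696 K/W
R_polyurethane foam = R_total − R_other = 0.3516 K/W
k = L/(R·A) = 0.09/(0.3516×8.8)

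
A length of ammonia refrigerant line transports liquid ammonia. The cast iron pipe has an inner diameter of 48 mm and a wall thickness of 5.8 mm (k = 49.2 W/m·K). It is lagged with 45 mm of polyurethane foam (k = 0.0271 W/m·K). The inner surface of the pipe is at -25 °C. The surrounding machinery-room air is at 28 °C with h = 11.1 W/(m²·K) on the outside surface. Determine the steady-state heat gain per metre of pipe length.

Radial resistances (cylindrical: R_cond = ln(r_o/r_i)/(2πkL), R_conv = 1/(h·2πrL)):
R_cast iron pipe wall = ln(29.8/24)/(2π×49.2×1) = 7.002×10^-4 K/W
R_polyurethane foam = ln(74.8/29.8)/(2π×0.0271×1) = 5.405 K/W
R_outer film = 1/(h_o·2πr_oL) = 1/(11.1×2π×0.0748×1) = 0.1917 K/W
R_total = 5.597 K/W
Q = ΔT/R_total = 53/5.597

q′ ≈ 9.47 W/m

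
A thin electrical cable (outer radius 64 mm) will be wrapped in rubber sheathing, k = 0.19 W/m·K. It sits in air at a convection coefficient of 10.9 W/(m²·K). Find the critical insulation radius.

For a cylinder r_cr = k/h = 0.19/10.9
r_cr = 17.4 mm; since the bare radius (64 mm) is above r_cr, any added insulation will reduce heat loss.

r_cr ≈ 17.4 mm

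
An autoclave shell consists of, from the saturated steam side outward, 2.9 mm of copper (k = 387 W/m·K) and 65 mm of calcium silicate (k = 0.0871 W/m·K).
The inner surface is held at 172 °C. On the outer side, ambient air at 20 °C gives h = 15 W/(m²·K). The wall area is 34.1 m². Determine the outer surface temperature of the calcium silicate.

T ≈ 32.5 °C

Thermal resistances in series:
R_copper = L/(kA) = 0.0029/(387×34.1) = 2.198×10^-7 K/W
R_calcium silicate = L/(kA) = 0.065/(0.0871×34.1) = 0.02188 K/W
R_outer film = 1/(h_o·A) = 1/(15×34.1) = 0.001955 K/W
R_total = 0.02384 K/W;  Q = ΔT/R_total = 152/0.02384 = 6376 W
T_interface = T_inner − Q·ΣR(inner→interface) = 172 − 6380×0.02188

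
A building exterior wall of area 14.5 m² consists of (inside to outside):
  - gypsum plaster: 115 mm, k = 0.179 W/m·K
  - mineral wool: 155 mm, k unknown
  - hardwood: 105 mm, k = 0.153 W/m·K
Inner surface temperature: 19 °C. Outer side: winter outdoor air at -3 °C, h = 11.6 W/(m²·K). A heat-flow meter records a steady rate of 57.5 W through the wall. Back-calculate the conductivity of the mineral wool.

Model the wall as resistances in series:
R_gypsum plaster = L/(kA) = 0.115/(0.179×14.5) = 0.04431 K/W
R_hardwood = L/(kA) = 0.105/(0.153×14.5) = 0.04733 K/W
R_outer film = 1/(h_o·A) = 1/(11.6×14.5) = 0.005945 K/W
Sum of known resistances R_other = 0.09758 K/W
Total R = ΔT/Q = 22/57.5 = 0.3826 K/W
R_mineral wool = R_total − R_other = 0.285 K/W
k = L/(R·A) = 0.155/(0.285×14.5)

k ≈ 0.0375 W/(m·K)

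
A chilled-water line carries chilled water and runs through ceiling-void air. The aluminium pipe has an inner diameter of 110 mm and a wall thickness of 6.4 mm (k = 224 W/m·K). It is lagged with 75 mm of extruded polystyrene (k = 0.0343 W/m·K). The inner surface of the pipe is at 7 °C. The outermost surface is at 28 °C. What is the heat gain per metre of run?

For a radial system each layer contributes R = ln(r_out/r_in)/(2πkL); films add R = 1/(hA).
R_aluminium pipe wall = ln(61.4/55)/(2π×224×1) = 7.821×10^-5 K/W
R_extruded polystyrene = ln(136.4/61.4)/(2π×0.0343×1) = 3.704 K/W
R_total = 3.704 K/W
Q = ΔT/R_total = 21/3.704

q′ ≈ 5.67 W/m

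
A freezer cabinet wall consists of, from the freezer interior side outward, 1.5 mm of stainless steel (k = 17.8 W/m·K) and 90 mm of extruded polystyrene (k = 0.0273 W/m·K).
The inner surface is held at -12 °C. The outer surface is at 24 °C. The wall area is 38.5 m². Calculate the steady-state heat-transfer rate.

Using the resistance-network approach (series):
R_stainless steel = L/(kA) = 0.0015/(17.8×38.5) = 2.189×10^-6 K/W
R_extruded polystyrene = L/(kA) = 0.09/(0.0273×38.5) = 0.08563 K/W
R_total = 0.08563 K/W
Q = ΔT / R_total = 36 / 0.08563

Q ≈ 420 W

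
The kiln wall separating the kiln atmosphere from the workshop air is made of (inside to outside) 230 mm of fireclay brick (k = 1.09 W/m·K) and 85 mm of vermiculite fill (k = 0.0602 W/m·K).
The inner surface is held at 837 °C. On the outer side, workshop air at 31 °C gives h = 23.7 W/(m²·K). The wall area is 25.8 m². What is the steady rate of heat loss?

Model the wall as resistances in series:
R_fireclay brick = L/(kA) = 0.23/(1.09×25.8) = 0.008179 K/W
R_vermiculite fill = L/(kA) = 0.085/(0.0602×25.8) = 0.05473 K/W
R_outer film = 1/(h_o·A) = 1/(23.7×25.8) = 0.001635 K/W
R_total = 0.06454 K/W
Q = ΔT / R_total = 806 / 0.06454

Q ≈ 12500 W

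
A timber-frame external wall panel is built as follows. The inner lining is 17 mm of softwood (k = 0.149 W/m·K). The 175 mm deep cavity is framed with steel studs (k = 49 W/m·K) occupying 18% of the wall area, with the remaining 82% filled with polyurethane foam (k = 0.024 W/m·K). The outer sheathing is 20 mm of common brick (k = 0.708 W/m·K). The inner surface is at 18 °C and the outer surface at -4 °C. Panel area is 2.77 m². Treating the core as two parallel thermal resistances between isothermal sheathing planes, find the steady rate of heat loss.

Q ≈ 376 W

Sheathing layers in series; stud and cavity paths in parallel between them.
R_inner = 0.017/(0.149×2.77) = 0.04119 K/W
R_stud  = 0.175/(49×0.18×2.77) = 0.007163 K/W
R_cav   = 0.175/(0.024×0.82×2.77) = 3.21 K/W
1/R_core = 1/R_stud + 1/R_cav → R_core = 0.007147 K/W
R_outer = 0.02/(0.708×2.77) = 0.0102 K/W
R_total = 0.05853 K/W
Q = ΔT/R_total = 22/0.05853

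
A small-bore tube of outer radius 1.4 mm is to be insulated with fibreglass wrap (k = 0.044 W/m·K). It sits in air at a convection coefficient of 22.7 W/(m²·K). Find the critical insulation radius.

For a cylinder r_cr = k/h = 0.044/22.7
r_cr = 1.94 mm; since the bare radius (1.4 mm) is below r_cr, adding a thin layer of insulation will *increase* heat loss.

r_cr ≈ 1.94 mm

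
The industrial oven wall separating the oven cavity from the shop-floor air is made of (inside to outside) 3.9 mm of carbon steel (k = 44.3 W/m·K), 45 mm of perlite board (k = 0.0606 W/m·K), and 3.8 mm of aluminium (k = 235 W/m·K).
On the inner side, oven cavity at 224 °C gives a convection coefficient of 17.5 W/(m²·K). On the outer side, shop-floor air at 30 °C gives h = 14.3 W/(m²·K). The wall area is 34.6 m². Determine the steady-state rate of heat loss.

Using the resistance-network approach (series):
R_inner film = 1/(h_i·A) = 1/(17.5×34.6) = 0.001652 K/W
R_carbon steel = L/(kA) = 0.0039/(44.3×34.6) = 2.544×10^-6 K/W
R_perlite board = L/(kA) = 0.045/(0.0606×34.6) = 0.02146 K/W
R_aluminium = L/(kA) = 0.0038/(235×34.6) = 4.673×10^-7 K/W
R_outer film = 1/(h_o·A) = 1/(14.3×34.6) = 0.002021 K/W
R_total = 0.02514 K/W
Q = ΔT / R_total = 194 / 0.02514

Q ≈ 7720 W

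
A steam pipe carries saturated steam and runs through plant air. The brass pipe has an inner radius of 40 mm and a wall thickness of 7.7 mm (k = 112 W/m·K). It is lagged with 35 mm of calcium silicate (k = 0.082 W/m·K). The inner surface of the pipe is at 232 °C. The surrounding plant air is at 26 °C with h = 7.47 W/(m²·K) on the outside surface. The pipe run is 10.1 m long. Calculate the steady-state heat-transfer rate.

Radial resistances (cylindrical: R_cond = ln(r_o/r_i)/(2πkL), R_conv = 1/(h·2πrL)):
R_brass pipe wall = ln(47.7/40)/(2π×112×10.1) = 2.477×10^-5 K/W
R_calcium silicate = ln(82.7/47.7)/(2π×0.082×10.1) = 0.1057 K/W
R_outer film = 1/(h_o·2πr_oL) = 1/(7.47×2π×0.0827×10.1) = 0.02551 K/W
R_total = 0.1313 K/W
Q = ΔT/R_total = 206/0.1313

Q ≈ 1570 W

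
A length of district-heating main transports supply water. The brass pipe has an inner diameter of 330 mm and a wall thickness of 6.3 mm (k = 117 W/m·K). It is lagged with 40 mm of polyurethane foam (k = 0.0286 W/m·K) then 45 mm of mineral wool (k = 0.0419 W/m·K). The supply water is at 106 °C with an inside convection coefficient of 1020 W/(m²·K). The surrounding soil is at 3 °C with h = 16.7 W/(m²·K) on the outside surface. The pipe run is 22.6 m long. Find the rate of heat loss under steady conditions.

Treating each annulus and film as a series resistance:
R_inner film = 1/(h_i·2πr₁L) = 1/(1020×2π×0.165×22.6) = 4.184×10^-5 K/W
R_brass pipe wall = ln(171.3/165)/(2π×117×22.6) = 2.255×10^-6 K/W
R_polyurethane foam = ln(211.3/171.3)/(2π×0.0286×22.6) = 0.05168 K/W
R_mineral wool = ln(256.3/211.3)/(2π×0.0419×22.6) = 0.03245 K/W
R_outer film = 1/(h_o·2πr_oL) = 1/(16.7×2π×0.2563×22.6) = 0.001645 K/W
R_total = 0.08581 K/W
Q = ΔT/R_total = 103/0.08581

Q ≈ 1200 W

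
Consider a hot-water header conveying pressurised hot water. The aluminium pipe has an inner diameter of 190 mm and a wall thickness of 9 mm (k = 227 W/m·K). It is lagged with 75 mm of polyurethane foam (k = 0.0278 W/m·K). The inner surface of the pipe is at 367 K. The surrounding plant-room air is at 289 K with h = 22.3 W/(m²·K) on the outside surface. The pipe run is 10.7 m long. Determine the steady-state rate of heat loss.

Radial resistances (cylindrical: R_cond = ln(r_o/r_i)/(2πkL), R_conv = 1/(h·2πrL)):
R_aluminium pipe wall = ln(104/95)/(2π×227×10.7) = 5.931×10^-6 K/W
R_polyurethane foam = ln(179/104)/(2π×0.0278×10.7) = 0.2905 K/W
R_outer film = 1/(h_o·2πr_oL) = 1/(22.3×2π×0.179×10.7) = 0.003726 K/W
R_total = 0.2943 K/W
Q = ΔT/R_total = 78/0.2943

Q ≈ 265 W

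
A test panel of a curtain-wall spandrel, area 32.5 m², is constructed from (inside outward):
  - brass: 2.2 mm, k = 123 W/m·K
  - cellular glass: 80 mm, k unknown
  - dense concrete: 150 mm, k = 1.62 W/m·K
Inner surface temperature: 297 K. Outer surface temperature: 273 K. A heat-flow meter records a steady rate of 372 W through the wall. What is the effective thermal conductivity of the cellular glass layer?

Model the wall as resistances in series:
R_brass = L/(kA) = 0.0022/(123×32.5) = 5.503×10^-7 K/W
R_dense concrete = L/(kA) = 0.15/(1.62×32.5) = 0.002849 K/W
Sum of known resistances R_other = 0.00285 K/W
Total R = ΔT/Q = 24/372 = 0.06452 K/W
R_cellular glass = R_total − R_other = 0.06167 K/W
k = L/(R·A) = 0.08/(0.06167×32.5)

k ≈ 0.0399 W/(m·K)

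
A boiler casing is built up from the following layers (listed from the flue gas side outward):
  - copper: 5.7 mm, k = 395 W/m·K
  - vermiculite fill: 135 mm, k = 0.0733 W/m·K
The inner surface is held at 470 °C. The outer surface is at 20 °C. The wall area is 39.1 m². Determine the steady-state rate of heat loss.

Model the wall as resistances in series:
R_copper = L/(kA) = 0.0057/(395×39.1) = 3.691×10^-7 K/W
R_vermiculite fill = L/(kA) = 0.135/(0.0733×39.1) = 0.0471 K/W
R_total = 0.0471 K/W
Q = ΔT / R_total = 450 / 0.0471

Q ≈ 9550 W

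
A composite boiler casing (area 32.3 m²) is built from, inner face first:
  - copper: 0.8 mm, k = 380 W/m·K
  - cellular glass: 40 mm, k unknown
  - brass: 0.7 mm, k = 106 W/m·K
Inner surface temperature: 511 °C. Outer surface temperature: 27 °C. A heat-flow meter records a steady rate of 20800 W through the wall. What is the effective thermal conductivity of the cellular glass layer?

k ≈ 0.0532 W/(m·K)

Thermal resistances in series:
R_copper = L/(kA) = 0.0008/(380×32.3) = 6.518×10^-8 K/W
R_brass = L/(kA) = 0.0007/(106×32.3) = 2.045×10^-7 K/W
Sum of known resistances R_other = 2.696×10^-7 K/W
Total R = ΔT/Q = 484/20800 = 0.02327 K/W
R_cellular glass = R_total − R_other = 0.02327 K/W
k = L/(R·A) = 0.04/(0.02327×32.3)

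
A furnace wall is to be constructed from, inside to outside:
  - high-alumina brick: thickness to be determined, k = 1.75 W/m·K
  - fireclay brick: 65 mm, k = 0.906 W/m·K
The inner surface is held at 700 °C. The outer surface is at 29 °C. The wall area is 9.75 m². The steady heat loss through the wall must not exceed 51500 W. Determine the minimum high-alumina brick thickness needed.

Treating each layer as a thermal resistance in series:
R_fireclay brick = L/(kA) = 0.065/(0.906×9.75) = 0.007358 K/W
Sum of the known resistances R_other = 0.007358 K/W
Required total resistance R_tot = ΔT/Q_allow = 671/51500 = 0.01303 K/W
R_high-alumina brick = R_tot − R_other = 0.005671 K/W
L = R·k·A = 0.005671×1.75×9.75

L ≈ 96.8 mm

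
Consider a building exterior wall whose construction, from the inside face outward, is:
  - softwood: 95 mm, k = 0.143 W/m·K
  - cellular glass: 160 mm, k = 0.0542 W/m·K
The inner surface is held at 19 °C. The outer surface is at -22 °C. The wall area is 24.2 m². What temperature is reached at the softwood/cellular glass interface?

Thermal resistances in series:
R_softwood = L/(kA) = 0.095/(0.143×24.2) = 0.02745 K/W
R_cellular glass = L/(kA) = 0.16/(0.0542×24.2) = 0.122 K/W
R_total = 0.1494 K/W;  Q = ΔT/R_total = 41/0.1494 = 274.4 W
T_interface = T_inner − Q·ΣR(inner→interface) = 19 − 274×0.02745

T ≈ 11.5 °C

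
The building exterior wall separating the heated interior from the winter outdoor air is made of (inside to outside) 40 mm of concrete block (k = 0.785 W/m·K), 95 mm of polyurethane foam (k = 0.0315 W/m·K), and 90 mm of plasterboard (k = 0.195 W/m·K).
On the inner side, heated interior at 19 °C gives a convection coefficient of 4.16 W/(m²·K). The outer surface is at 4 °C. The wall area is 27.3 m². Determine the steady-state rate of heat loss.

Q ≈ 109 W

Using the resistance-network approach (series):
R_inner film = 1/(h_i·A) = 1/(4.16×27.3) = 0.008805 K/W
R_concrete block = L/(kA) = 0.04/(0.785×27.3) = 0.001866 K/W
R_polyurethane foam = L/(kA) = 0.095/(0.0315×27.3) = 0.1105 K/W
R_plasterboard = L/(kA) = 0.09/(0.195×27.3) = 0.01691 K/W
R_total = 0.138 K/W
Q = ΔT / R_total = 15 / 0.138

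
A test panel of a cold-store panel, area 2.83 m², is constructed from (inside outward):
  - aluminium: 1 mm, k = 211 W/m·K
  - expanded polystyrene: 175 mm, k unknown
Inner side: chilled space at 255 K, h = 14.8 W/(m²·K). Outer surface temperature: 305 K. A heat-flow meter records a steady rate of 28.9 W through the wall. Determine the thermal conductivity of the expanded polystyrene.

k ≈ 0.0362 W/(m·K)

Treating each layer as a thermal resistance in series:
R_inner film = 1/(h_i·A) = 1/(14.8×2.83) = 0.02388 K/W
R_aluminium = L/(kA) = 0.001/(211×2.83) = 1.675×10^-6 K/W
Sum of known resistances R_other = 0.02388 K/W
Total R = ΔT/Q = 50/28.9 = 1.73 K/W
R_expanded polystyrene = R_total − R_other = 1.706 K/W
k = L/(R·A) = 0.175/(1.706×2.83)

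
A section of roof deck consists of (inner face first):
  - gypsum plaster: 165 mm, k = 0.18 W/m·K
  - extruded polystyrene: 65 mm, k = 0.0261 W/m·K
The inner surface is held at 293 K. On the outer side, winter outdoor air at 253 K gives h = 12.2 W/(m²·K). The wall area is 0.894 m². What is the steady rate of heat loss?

Treating each layer as a thermal resistance in series:
R_gypsum plaster = L/(kA) = 0.165/(0.18×0.894) = 1.025 K/W
R_extruded polystyrene = L/(kA) = 0.065/(0.0261×0.894) = 2.786 K/W
R_outer film = 1/(h_o·A) = 1/(12.2×0.894) = 0.09169 K/W
R_total = 3.903 K/W
Q = ΔT / R_total = 40 / 3.903

Q ≈ 10.2 W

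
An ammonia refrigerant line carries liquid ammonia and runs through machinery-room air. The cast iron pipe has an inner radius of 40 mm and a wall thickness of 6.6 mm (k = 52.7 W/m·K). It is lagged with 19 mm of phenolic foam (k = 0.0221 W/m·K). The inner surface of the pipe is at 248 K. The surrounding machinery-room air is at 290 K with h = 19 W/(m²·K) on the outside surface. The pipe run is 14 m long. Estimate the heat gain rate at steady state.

For a radial system each layer contributes R = ln(r_out/r_in)/(2πkL); films add R = 1/(hA).
R_cast iron pipe wall = ln(46.6/40)/(2π×52.7×14) = 3.294×10^-5 K/W
R_phenolic foam = ln(65.6/46.6)/(2π×0.0221×14) = 0.1759 K/W
R_outer film = 1/(h_o·2πr_oL) = 1/(19×2π×0.0656×14) = 0.009121 K/W
R_total = 0.1851 K/W
Q = ΔT/R_total = 42/0.1851

Q ≈ 227 W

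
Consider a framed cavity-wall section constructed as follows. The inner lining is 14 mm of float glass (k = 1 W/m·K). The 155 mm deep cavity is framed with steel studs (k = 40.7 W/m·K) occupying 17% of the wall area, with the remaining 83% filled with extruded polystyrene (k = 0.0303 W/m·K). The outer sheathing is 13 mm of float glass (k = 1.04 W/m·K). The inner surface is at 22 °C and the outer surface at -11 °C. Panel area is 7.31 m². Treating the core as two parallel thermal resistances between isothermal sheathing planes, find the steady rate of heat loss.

Sheathing layers in series; stud and cavity paths in parallel between them.
R_inner = 0.014/(1×7.31) = 0.001915 K/W
R_stud  = 0.155/(40.7×0.17×7.31) = 0.003065 K/W
R_cav   = 0.155/(0.0303×0.83×7.31) = 0.8431 K/W
1/R_core = 1/R_stud + 1/R_cav → R_core = 0.003053 K/W
R_outer = 0.013/(1.04×7.31) = 0.00171 K/W
R_total = 0.006679 K/W
Q = ΔT/R_total = 33/0.006679

Q ≈ 4940 W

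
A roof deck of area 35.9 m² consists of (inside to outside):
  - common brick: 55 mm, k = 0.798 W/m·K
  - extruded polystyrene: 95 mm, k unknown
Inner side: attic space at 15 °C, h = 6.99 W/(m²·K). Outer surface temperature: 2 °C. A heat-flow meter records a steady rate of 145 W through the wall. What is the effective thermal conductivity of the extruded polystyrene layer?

Using the resistance-network approach (series):
R_inner film = 1/(h_i·A) = 1/(6.99×35.9) = 0.003985 K/W
R_common brick = L/(kA) = 0.055/(0.798×35.9) = 0.00192 K/W
Sum of known resistances R_other = 0.005905 K/W
Total R = ΔT/Q = 13/145 = 0.08966 K/W
R_extruded polystyrene = R_total − R_other = 0.08375 K/W
k = L/(R·A) = 0.095/(0.08375×35.9)

k ≈ 0.0316 W/(m·K)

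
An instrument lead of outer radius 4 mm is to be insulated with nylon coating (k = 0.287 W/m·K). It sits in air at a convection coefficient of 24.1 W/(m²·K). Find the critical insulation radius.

r_cr ≈ 11.9 mm

For a cylinder r_cr = k/h = 0.287/24.1
r_cr = 11.9 mm; since the bare radius (4 mm) is below r_cr, adding a thin layer of insulation will *increase* heat loss.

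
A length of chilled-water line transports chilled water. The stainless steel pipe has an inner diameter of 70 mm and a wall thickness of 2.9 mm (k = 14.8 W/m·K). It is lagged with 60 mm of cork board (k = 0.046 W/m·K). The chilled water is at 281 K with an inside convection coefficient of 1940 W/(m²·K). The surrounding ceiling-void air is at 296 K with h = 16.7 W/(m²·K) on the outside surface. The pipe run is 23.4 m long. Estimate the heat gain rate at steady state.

Q ≈ 104 W

Cylindrical conduction, so R = ln(r₂/r₁)/(2πkL) per layer, in series:
R_inner film = 1/(h_i·2πr₁L) = 1/(1940×2π×0.035×23.4) = 1.002×10^-4 K/W
R_stainless steel pipe wall = ln(37.9/35)/(2π×14.8×23.4) = 3.658×10^-5 K/W
R_cork board = ln(97.9/37.9)/(2π×0.046×23.4) = 0.1403 K/W
R_outer film = 1/(h_o·2πr_oL) = 1/(16.7×2π×0.0979×23.4) = 0.00416 K/W
R_total = 0.1446 K/W
Q = ΔT/R_total = 15/0.1446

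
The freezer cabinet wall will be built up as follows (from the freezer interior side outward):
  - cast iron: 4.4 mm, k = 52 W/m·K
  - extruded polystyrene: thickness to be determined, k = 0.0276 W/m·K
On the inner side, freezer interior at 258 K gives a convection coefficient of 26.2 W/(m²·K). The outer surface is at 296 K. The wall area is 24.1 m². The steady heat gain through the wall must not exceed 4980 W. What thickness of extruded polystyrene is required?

L ≈ 4.02 mm

Series thermal resistances:
R_inner film = 1/(h_i·A) = 1/(26.2×24.1) = 0.001584 K/W
R_cast iron = L/(kA) = 0.0044/(52×24.1) = 3.511×10^-6 K/W
Sum of the known resistances R_other = 0.001587 K/W
Required total resistance R_tot = ΔT/Q_allow = 38/4980 = 0.007631 K/W
R_extruded polystyrene = R_tot − R_other = 0.006043 K/W
L = R·k·A = 0.006043×0.0276×24.1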